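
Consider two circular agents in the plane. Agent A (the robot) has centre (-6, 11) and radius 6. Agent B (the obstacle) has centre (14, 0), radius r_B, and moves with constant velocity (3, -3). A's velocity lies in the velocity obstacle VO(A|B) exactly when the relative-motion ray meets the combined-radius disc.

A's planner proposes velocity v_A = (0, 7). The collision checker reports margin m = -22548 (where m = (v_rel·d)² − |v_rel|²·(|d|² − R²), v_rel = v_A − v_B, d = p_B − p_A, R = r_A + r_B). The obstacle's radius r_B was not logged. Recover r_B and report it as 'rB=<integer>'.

m = -22548
d = (20, -11);  v_rel = (-3, 10),  |v_rel|² = 109
v_rel×d = (-3)·(-11) − (10)·(20) = -167
since m = R²·109 − (-167)²:  R² = (27889 + -22548) / 109 = 49
R = √49 = 7  ⇒  r_B = 7 − 6 = 1

rB=1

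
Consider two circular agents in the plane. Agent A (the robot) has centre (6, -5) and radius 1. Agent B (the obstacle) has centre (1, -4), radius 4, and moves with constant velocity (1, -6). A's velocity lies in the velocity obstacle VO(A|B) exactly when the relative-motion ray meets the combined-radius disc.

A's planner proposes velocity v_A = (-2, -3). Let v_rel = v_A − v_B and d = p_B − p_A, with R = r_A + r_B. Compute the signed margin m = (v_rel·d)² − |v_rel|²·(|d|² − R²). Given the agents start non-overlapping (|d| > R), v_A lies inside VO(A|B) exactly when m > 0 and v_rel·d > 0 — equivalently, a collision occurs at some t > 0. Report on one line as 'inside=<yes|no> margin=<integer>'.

d = (-5, 1),  |d|² = 26;  R = 1+4 = 5,  c = 26−5² = 1
v_rel = (-3, 3),  |v_rel|² = 18;  v_rel·d = (-3)·(-5) + (3)·(1) = 18
18·t² − 36·t + 1 = 0  ⇒  m = 18² − 18·1 = 306
m = 306 > 0,  v_rel·d = 18 > 0  ⇒  inside

inside=yes margin=306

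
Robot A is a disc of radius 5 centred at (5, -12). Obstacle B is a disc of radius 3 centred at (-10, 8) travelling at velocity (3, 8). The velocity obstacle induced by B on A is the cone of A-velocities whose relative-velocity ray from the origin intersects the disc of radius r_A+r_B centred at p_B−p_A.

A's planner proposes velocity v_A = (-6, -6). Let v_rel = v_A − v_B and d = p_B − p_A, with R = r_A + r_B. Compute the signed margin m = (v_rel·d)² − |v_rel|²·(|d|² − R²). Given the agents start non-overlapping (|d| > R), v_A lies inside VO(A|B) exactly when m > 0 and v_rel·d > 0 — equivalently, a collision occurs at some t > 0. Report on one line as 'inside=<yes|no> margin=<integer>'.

d = (-15, 20),  |d|² = 625;  R = 5+3 = 8,  c = 625−8² = 561
v_rel = (-9, -14),  |v_rel|² = 277;  v_rel·d = (-9)·(-15) + (-14)·(20) = -145
277·t² + 290·t + 561 = 0  ⇒  m = (-145)² − 277·561 = -134372
m = -134372 < 0,  v_rel·d = -145 < 0  ⇒  outside

inside=no margin=-134372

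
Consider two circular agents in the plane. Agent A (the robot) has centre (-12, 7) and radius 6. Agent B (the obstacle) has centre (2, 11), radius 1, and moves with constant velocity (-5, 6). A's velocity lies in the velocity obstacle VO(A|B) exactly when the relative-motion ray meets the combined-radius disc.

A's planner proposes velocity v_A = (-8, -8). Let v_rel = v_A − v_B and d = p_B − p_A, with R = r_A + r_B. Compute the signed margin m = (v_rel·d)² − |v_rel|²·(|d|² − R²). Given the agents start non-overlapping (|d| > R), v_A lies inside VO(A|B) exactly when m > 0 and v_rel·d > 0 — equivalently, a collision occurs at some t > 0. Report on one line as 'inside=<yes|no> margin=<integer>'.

d = (14, 4),  |d|² = 212;  R = 6+1 = 7,  c = 212−7² = 163
v_rel = (-3, -14),  |v_rel|² = 205;  v_rel·d = (-3)·(14) + (-14)·(4) = -98
205·t² + 196·t + 163 = 0  ⇒  m = (-98)² − 205·163 = -23811
m = -23811 < 0,  v_rel·d = -98 < 0  ⇒  outside

inside=no margin=-23811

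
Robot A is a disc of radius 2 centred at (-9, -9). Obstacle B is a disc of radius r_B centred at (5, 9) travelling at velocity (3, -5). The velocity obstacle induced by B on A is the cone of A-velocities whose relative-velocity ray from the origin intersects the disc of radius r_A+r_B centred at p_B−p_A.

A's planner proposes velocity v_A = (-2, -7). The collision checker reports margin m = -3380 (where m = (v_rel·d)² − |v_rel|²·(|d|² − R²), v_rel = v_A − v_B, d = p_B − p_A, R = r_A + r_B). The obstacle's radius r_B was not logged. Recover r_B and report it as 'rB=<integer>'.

m = -3380
d = (14, 18);  v_rel = (-5, -2),  |v_rel|² = 29
v_rel×d = (-5)·(18) − (-2)·(14) = -62
since m = R²·29 − (-62)²:  R² = (3844 + -3380) / 29 = 16
R = √16 = 4  ⇒  r_B = 4 − 2 = 2

rB=2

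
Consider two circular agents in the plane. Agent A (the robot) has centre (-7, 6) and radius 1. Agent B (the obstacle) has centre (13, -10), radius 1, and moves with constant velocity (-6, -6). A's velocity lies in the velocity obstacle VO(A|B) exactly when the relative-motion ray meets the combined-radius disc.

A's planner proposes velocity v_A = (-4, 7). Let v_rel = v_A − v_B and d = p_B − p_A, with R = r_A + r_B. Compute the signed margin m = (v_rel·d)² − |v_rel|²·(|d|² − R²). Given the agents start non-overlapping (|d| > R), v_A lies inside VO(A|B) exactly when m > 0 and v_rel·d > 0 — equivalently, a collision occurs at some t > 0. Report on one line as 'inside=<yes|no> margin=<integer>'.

d = (20, -16),  |d|² = 656;  R = 1+1 = 2,  c = 656−2² = 652
v_rel = (2, 13),  |v_rel|² = 173;  v_rel·d = (2)·(20) + (13)·(-16) = -168
173·t² + 336·t + 652 = 0  ⇒  m = (-168)² − 173·652 = -84572
m = -84572 < 0,  v_rel·d = -168 < 0  ⇒  outside

inside=no margin=-84572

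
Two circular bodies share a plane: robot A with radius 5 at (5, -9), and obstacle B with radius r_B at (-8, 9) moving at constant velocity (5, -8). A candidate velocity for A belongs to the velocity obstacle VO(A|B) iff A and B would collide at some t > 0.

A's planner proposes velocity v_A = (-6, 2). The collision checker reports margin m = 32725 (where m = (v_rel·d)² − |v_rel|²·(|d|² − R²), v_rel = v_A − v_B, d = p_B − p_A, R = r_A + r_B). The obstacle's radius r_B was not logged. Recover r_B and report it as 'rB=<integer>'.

m = 32725
d = (-13, 18);  v_rel = (-11, 10),  |v_rel|² = 221
v_rel×d = (-11)·(18) − (10)·(-13) = -68
since m = R²·221 − (-68)²:  R² = (4624 + 32725) / 221 = 169
R = √169 = 13  ⇒  r_B = 13 − 5 = 8

rB=8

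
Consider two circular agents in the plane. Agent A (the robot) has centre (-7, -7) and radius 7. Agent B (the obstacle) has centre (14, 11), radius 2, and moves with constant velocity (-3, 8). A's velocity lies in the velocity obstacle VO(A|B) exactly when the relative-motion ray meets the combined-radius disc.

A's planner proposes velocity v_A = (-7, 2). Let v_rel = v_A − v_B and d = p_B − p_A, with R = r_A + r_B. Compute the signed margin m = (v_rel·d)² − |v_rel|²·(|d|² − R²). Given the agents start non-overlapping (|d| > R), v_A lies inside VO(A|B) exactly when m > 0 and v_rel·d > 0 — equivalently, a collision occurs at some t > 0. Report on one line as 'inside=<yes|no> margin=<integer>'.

d = (21, 18),  |d|² = 765;  R = 7+2 = 9,  c = 765−9² = 684
v_rel = (-4, -6),  |v_rel|² = 52;  v_rel·d = (-4)·(21) + (-6)·(18) = -192
52·t² + 384·t + 684 = 0  ⇒  m = (-192)² − 52·684 = 1296
m = 1296 > 0,  v_rel·d = -192 < 0  ⇒  outside

inside=no margin=1296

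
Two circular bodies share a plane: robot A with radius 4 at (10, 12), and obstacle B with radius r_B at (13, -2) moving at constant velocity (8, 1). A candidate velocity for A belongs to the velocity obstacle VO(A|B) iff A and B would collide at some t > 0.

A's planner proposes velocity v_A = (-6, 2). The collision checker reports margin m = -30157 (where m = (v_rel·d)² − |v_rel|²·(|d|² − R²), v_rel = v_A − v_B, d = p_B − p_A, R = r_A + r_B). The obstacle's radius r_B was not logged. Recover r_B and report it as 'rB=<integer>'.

m = -30157
d = (3, -14);  v_rel = (-14, 1),  |v_rel|² = 197
v_rel×d = (-14)·(-14) − (1)·(3) = 193
since m = R²·197 − 193²:  R² = (37249 + -30157) / 197 = 36
R = √36 = 6  ⇒  r_B = 6 − 4 = 2

rB=2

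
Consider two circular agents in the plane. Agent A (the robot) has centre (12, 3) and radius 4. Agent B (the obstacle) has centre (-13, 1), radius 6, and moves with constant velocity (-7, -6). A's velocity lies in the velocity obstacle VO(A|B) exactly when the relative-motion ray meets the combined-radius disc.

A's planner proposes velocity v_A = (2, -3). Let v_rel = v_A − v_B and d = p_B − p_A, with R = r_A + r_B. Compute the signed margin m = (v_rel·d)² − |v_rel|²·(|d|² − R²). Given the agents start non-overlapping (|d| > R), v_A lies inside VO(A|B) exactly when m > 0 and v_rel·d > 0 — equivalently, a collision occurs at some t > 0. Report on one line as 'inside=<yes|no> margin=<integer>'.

d = (-25, -2),  |d|² = 629;  R = 4+6 = 10,  c = 629−10² = 529
v_rel = (9, 3),  |v_rel|² = 90;  v_rel·d = (9)·(-25) + (3)·(-2) = -231
90·t² + 462·t + 529 = 0  ⇒  m = (-231)² − 90·529 = 5751
m = 5751 > 0,  v_rel·d = -231 < 0  ⇒  outside

inside=no margin=5751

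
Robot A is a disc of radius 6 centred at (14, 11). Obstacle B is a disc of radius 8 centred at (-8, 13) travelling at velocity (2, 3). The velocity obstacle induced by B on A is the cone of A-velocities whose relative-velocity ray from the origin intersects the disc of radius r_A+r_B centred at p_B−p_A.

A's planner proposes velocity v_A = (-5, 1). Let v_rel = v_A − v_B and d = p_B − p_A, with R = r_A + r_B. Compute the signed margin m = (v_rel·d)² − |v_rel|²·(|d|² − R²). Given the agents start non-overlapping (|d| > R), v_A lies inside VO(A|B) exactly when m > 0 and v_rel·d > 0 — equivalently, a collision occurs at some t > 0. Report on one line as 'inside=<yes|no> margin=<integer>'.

d = (-22, 2),  |d|² = 488;  R = 6+8 = 14,  c = 488−14² = 292
v_rel = (-7, -2),  |v_rel|² = 53;  v_rel·d = (-7)·(-22) + (-2)·(2) = 150
53·t² − 300·t + 292 = 0  ⇒  m = 150² − 53·292 = 7024
m = 7024 > 0,  v_rel·d = 150 > 0  ⇒  inside

inside=yes margin=7024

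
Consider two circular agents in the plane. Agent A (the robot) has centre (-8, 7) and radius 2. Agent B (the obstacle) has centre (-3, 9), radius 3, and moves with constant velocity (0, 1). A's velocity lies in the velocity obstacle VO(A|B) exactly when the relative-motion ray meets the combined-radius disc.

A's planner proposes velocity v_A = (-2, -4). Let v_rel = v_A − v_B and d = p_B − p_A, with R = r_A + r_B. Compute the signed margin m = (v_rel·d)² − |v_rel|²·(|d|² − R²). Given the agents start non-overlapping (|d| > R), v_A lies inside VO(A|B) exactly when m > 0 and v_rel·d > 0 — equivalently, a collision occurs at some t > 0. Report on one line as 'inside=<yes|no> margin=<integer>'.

d = (5, 2),  |d|² = 29;  R = 2+3 = 5,  c = 29−5² = 4
v_rel = (-2, -5),  |v_rel|² = 29;  v_rel·d = (-2)·(5) + (-5)·(2) = -20
29·t² + 40·t + 4 = 0  ⇒  m = (-20)² − 29·4 = 284
m = 284 > 0,  v_rel·d = -20 < 0  ⇒  outside

inside=no margin=284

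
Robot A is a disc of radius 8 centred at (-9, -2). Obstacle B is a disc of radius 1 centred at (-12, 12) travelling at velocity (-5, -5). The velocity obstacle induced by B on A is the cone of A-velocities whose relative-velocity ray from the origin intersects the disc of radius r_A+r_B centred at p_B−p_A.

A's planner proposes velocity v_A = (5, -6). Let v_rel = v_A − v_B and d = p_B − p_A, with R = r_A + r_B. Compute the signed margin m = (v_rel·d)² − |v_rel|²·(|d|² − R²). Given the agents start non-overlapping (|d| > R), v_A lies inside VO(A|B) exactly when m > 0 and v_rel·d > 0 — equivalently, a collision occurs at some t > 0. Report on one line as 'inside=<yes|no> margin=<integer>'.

d = (-3, 14),  |d|² = 205;  R = 8+1 = 9,  c = 205−9² = 124
v_rel = (10, -1),  |v_rel|² = 101;  v_rel·d = (10)·(-3) + (-1)·(14) = -44
101·t² + 88·t + 124 = 0  ⇒  m = (-44)² − 101·124 = -10588
m = -10588 < 0,  v_rel·d = -44 < 0  ⇒  outside

inside=no margin=-10588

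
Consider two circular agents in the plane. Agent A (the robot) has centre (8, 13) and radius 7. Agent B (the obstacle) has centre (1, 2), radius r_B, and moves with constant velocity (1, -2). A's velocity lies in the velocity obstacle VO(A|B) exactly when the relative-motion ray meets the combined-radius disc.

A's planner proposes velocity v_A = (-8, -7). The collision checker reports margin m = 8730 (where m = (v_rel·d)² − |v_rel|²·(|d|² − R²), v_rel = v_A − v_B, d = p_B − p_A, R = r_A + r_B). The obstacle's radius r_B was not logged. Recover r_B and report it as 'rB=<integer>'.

m = 8730
d = (-7, -11);  v_rel = (-9, -5),  |v_rel|² = 106
v_rel×d = (-9)·(-11) − (-5)·(-7) = 64
since m = R²·106 − 64²:  R² = (4096 + 8730) / 106 = 121
R = √121 = 11  ⇒  r_B = 11 − 7 = 4

rB=4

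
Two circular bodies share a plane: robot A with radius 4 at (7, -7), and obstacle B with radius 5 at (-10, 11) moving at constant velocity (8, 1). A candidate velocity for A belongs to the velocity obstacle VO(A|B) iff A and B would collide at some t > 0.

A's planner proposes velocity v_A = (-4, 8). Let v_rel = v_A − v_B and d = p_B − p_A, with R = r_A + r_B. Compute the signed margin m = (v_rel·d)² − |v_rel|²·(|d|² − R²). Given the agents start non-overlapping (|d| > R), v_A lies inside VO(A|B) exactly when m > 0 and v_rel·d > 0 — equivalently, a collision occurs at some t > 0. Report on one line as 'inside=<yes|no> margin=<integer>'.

d = (-17, 18),  |d|² = 613;  R = 4+5 = 9,  c = 613−9² = 532
v_rel = (-12, 7),  |v_rel|² = 193;  v_rel·d = (-12)·(-17) + (7)·(18) = 330
193·t² − 660·t + 532 = 0  ⇒  m = 330² − 193·532 = 6224
m = 6224 > 0,  v_rel·d = 330 > 0  ⇒  inside

inside=yes margin=6224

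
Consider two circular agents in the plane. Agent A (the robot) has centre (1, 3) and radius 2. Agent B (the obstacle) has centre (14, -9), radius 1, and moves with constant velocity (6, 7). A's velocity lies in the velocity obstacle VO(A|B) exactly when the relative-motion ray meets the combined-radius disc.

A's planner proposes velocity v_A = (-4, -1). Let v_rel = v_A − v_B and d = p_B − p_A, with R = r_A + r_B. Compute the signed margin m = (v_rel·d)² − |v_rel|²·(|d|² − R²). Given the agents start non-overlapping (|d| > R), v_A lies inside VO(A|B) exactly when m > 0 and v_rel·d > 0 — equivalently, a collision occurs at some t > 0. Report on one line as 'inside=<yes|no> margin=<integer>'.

d = (13, -12),  |d|² = 313;  R = 2+1 = 3,  c = 313−3² = 304
v_rel = (-10, -8),  |v_rel|² = 164;  v_rel·d = (-10)·(13) + (-8)·(-12) = -34
164·t² + 68·t + 304 = 0  ⇒  m = (-34)² − 164·304 = -48700
m = -48700 < 0,  v_rel·d = -34 < 0  ⇒  outside

inside=no margin=-48700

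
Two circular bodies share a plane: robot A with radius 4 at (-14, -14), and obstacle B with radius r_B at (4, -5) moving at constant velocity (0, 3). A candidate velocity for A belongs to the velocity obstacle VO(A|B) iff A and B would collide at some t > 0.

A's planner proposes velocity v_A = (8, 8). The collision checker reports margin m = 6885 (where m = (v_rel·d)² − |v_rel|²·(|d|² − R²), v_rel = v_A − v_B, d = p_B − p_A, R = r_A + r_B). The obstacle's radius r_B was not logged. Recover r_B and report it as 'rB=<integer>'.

m = 6885
d = (18, 9);  v_rel = (8, 5),  |v_rel|² = 89
v_rel×d = (8)·(9) − (5)·(18) = -18
since m = R²·89 − (-18)²:  R² = (324 + 6885) / 89 = 81
R = √81 = 9  ⇒  r_B = 9 − 4 = 5

rB=5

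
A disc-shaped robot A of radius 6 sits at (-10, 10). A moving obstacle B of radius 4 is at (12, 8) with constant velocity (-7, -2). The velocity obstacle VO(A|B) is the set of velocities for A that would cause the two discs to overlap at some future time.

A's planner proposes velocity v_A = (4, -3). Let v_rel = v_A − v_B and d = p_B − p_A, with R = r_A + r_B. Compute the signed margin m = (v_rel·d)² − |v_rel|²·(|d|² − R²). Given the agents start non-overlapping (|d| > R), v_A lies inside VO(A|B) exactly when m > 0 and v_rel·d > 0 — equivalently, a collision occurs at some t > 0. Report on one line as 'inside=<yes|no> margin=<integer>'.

d = (22, -2),  |d|² = 488;  R = 6+4 = 10,  c = 488−10² = 388
v_rel = (11, -1),  |v_rel|² = 122;  v_rel·d = (11)·(22) + (-1)·(-2) = 244
122·t² − 488·t + 388 = 0  ⇒  m = 244² − 122·388 = 12200
m = 12200 > 0,  v_rel·d = 244 > 0  ⇒  inside

inside=yes margin=12200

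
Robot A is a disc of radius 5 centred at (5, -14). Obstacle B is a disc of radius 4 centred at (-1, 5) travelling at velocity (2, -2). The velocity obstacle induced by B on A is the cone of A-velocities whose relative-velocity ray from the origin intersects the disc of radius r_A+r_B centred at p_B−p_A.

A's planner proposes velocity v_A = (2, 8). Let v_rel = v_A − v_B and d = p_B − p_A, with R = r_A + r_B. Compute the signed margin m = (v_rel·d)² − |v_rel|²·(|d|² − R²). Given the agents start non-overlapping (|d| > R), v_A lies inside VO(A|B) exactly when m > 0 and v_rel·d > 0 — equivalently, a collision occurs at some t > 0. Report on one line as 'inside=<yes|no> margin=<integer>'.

d = (-6, 19),  |d|² = 397;  R = 5+4 = 9,  c = 397−9² = 316
v_rel = (0, 10),  |v_rel|² = 100;  v_rel·d = (0)·(-6) + (10)·(19) = 190
100·t² − 380·t + 316 = 0  ⇒  m = 190² − 100·316 = 4500
m = 4500 > 0,  v_rel·d = 190 > 0  ⇒  inside

inside=yes margin=4500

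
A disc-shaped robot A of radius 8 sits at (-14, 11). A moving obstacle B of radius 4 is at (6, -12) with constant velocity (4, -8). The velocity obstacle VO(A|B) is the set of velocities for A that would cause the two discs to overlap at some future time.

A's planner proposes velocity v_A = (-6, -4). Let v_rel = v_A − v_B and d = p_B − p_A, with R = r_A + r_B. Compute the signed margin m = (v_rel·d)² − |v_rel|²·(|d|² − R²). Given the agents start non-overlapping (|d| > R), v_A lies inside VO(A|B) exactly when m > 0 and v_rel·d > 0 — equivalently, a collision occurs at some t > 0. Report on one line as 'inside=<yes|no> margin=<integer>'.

d = (20, -23),  |d|² = 929;  R = 8+4 = 12,  c = 929−12² = 785
v_rel = (-10, 4),  |v_rel|² = 116;  v_rel·d = (-10)·(20) + (4)·(-23) = -292
116·t² + 584·t + 785 = 0  ⇒  m = (-292)² − 116·785 = -5796
m = -5796 < 0,  v_rel·d = -292 < 0  ⇒  outside

inside=no margin=-5796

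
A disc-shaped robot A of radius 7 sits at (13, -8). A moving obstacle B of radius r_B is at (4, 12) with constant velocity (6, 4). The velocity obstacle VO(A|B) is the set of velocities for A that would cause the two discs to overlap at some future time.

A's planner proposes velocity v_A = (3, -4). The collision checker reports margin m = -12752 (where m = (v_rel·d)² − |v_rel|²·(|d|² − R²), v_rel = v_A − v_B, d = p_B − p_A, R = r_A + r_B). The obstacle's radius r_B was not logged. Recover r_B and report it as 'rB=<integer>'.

m = -12752
d = (-9, 20);  v_rel = (-3, -8),  |v_rel|² = 73
v_rel×d = (-3)·(20) − (-8)·(-9) = -132
since m = R²·73 − (-132)²:  R² = (17424 + -12752) / 73 = 64
R = √64 = 8  ⇒  r_B = 8 − 7 = 1

rB=1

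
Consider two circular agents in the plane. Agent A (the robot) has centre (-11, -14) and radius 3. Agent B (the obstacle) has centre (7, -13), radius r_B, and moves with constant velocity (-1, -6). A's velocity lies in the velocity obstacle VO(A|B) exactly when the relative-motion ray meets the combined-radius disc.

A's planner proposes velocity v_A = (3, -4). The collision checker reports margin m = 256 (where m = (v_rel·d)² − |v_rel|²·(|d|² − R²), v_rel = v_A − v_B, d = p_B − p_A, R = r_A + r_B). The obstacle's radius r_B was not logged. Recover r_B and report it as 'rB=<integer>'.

m = 256
d = (18, 1);  v_rel = (4, 2),  |v_rel|² = 20
v_rel×d = (4)·(1) − (2)·(18) = -32
since m = R²·20 − (-32)²:  R² = (1024 + 256) / 20 = 64
R = √64 = 8  ⇒  r_B = 8 − 3 = 5

rB=5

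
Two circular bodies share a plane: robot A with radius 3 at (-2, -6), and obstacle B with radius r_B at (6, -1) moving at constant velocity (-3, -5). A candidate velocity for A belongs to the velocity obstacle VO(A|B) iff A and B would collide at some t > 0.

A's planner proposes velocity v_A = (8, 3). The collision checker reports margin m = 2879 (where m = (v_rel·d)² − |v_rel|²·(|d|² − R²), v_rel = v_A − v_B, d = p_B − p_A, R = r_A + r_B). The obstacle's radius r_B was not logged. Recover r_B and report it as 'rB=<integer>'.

m = 2879
d = (8, 5);  v_rel = (11, 8),  |v_rel|² = 185
v_rel×d = (11)·(5) − (8)·(8) = -9
since m = R²·185 − (-9)²:  R² = (81 + 2879) / 185 = 16
R = √16 = 4  ⇒  r_B = 4 − 3 = 1

rB=1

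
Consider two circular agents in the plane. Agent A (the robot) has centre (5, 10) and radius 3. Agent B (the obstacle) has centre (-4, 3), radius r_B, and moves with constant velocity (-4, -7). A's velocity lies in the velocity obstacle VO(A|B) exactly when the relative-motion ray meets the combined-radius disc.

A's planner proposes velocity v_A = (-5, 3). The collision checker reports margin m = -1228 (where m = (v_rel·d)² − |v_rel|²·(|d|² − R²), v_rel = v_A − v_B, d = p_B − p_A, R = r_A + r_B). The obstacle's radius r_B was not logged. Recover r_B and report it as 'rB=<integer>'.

m = -1228
d = (-9, -7);  v_rel = (-1, 10),  |v_rel|² = 101
v_rel×d = (-1)·(-7) − (10)·(-9) = 97
since m = R²·101 − 97²:  R² = (9409 + -1228) / 101 = 81
R = √81 = 9  ⇒  r_B = 9 − 3 = 6

rB=6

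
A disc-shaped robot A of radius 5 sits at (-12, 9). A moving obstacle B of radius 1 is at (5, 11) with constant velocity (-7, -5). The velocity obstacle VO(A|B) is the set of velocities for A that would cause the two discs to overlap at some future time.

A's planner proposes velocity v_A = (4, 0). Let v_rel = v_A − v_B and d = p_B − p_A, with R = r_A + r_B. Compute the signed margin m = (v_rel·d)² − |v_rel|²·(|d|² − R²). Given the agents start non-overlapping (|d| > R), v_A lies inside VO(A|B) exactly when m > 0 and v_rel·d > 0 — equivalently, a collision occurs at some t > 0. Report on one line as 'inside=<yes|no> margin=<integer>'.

d = (17, 2),  |d|² = 293;  R = 5+1 = 6,  c = 293−6² = 257
v_rel = (11, 5),  |v_rel|² = 146;  v_rel·d = (11)·(17) + (5)·(2) = 197
146·t² − 394·t + 257 = 0  ⇒  m = 197² − 146·257 = 1287
m = 1287 > 0,  v_rel·d = 197 > 0  ⇒  inside

inside=yes margin=1287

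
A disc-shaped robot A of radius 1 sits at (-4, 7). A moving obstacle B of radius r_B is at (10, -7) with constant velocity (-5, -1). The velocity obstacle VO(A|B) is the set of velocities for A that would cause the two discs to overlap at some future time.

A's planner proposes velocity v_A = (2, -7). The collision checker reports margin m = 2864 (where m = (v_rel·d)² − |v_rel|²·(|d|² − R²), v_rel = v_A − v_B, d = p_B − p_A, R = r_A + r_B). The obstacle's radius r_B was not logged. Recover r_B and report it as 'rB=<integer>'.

m = 2864
d = (14, -14);  v_rel = (7, -6),  |v_rel|² = 85
v_rel×d = (7)·(-14) − (-6)·(14) = -14
since m = R²·85 − (-14)²:  R² = (196 + 2864) / 85 = 36
R = √36 = 6  ⇒  r_B = 6 − 1 = 5

rB=5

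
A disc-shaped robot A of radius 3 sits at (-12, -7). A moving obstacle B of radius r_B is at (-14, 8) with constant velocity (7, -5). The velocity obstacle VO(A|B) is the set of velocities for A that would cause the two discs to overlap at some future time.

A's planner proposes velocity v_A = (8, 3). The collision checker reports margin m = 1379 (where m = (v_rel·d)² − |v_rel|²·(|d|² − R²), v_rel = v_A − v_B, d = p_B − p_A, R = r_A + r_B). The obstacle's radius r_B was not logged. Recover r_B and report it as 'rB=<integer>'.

m = 1379
d = (-2, 15);  v_rel = (1, 8),  |v_rel|² = 65
v_rel×d = (1)·(15) − (8)·(-2) = 31
since m = R²·65 − 31²:  R² = (961 + 1379) / 65 = 36
R = √36 = 6  ⇒  r_B = 6 − 3 = 3

rB=3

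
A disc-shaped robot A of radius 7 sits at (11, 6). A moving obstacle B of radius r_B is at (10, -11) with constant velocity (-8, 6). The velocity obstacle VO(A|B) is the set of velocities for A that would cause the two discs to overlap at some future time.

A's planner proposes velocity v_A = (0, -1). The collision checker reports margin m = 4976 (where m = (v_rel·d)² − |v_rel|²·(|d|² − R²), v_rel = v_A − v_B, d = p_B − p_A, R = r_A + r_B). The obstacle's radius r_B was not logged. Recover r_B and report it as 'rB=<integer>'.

m = 4976
d = (-1, -17);  v_rel = (8, -7),  |v_rel|² = 113
v_rel×d = (8)·(-17) − (-7)·(-1) = -143
since m = R²·113 − (-143)²:  R² = (20449 + 4976) / 113 = 225
R = √225 = 15  ⇒  r_B = 15 − 7 = 8

rB=8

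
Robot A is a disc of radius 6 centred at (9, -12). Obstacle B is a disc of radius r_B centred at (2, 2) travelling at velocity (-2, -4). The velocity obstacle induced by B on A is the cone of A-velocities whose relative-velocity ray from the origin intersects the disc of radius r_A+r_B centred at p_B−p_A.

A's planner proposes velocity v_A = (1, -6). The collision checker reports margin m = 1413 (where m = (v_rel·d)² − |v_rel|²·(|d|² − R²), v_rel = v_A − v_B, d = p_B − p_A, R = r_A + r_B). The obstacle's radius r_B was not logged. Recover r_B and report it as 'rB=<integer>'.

m = 1413
d = (-7, 14);  v_rel = (3, -2),  |v_rel|² = 13
v_rel×d = (3)·(14) − (-2)·(-7) = 28
since m = R²·13 − 28²:  R² = (784 + 1413) / 13 = 169
R = √169 = 13  ⇒  r_B = 13 − 6 = 7

rB=7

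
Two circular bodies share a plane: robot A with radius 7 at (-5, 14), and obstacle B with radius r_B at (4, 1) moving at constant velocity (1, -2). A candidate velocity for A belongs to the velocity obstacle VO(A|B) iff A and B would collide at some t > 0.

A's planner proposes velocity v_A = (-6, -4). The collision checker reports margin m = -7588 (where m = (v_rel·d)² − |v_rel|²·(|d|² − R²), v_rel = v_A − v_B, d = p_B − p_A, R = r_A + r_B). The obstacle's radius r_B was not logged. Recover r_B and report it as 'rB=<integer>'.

m = -7588
d = (9, -13);  v_rel = (-7, -2),  |v_rel|² = 53
v_rel×d = (-7)·(-13) − (-2)·(9) = 109
since m = R²·53 − 109²:  R² = (11881 + -7588) / 53 = 81
R = √81 = 9  ⇒  r_B = 9 − 7 = 2

rB=2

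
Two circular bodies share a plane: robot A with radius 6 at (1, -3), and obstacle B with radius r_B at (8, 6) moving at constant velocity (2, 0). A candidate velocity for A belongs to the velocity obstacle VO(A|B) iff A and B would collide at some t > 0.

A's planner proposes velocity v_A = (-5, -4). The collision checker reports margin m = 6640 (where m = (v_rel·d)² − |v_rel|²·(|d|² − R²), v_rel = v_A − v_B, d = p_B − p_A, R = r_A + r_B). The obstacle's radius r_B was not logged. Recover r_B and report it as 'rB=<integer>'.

m = 6640
d = (7, 9);  v_rel = (-7, -4),  |v_rel|² = 65
v_rel×d = (-7)·(9) − (-4)·(7) = -35
since m = R²·65 − (-35)²:  R² = (1225 + 6640) / 65 = 121
R = √121 = 11  ⇒  r_B = 11 − 6 = 5

rB=5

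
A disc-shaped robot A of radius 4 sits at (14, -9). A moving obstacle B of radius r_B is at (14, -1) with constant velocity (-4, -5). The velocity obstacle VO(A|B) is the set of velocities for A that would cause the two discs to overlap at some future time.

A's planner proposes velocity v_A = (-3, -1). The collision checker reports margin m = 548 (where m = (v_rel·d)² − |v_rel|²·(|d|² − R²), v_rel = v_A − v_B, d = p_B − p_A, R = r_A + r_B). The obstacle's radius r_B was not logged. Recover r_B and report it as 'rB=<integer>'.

m = 548
d = (0, 8);  v_rel = (1, 4),  |v_rel|² = 17
v_rel×d = (1)·(8) − (4)·(0) = 8
since m = R²·17 − 8²:  R² = (64 + 548) / 17 = 36
R = √36 = 6  ⇒  r_B = 6 − 4 = 2

rB=2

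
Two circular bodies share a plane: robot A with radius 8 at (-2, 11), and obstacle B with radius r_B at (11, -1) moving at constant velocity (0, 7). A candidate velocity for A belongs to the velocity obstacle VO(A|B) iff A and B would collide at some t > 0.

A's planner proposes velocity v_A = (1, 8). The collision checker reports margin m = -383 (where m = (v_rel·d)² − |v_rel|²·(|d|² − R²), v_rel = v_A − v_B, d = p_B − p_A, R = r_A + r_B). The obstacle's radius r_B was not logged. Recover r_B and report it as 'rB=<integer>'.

m = -383
d = (13, -12);  v_rel = (1, 1),  |v_rel|² = 2
v_rel×d = (1)·(-12) − (1)·(13) = -25
since m = R²·2 − (-25)²:  R² = (625 + -383) / 2 = 121
R = √121 = 11  ⇒  r_B = 11 − 8 = 3

rB=3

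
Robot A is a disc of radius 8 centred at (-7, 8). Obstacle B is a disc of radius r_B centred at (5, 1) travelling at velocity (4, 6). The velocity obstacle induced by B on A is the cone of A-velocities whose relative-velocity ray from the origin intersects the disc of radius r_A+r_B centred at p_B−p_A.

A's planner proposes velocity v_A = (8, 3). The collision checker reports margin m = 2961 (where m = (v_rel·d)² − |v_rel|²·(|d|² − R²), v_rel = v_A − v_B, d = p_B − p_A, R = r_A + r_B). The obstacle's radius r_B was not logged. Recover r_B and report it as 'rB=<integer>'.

m = 2961
d = (12, -7);  v_rel = (4, -3),  |v_rel|² = 25
v_rel×d = (4)·(-7) − (-3)·(12) = 8
since m = R²·25 − 8²:  R² = (64 + 2961) / 25 = 121
R = √121 = 11  ⇒  r_B = 11 − 8 = 3

rB=3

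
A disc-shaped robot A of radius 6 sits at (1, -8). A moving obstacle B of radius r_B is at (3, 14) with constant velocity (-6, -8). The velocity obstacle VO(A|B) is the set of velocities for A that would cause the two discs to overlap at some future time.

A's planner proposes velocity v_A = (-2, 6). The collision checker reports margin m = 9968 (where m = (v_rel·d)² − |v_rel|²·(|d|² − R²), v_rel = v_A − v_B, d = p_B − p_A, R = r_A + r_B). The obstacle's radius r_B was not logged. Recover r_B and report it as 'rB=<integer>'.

m = 9968
d = (2, 22);  v_rel = (4, 14),  |v_rel|² = 212
v_rel×d = (4)·(22) − (14)·(2) = 60
since m = R²·212 − 60²:  R² = (3600 + 9968) / 212 = 64
R = √64 = 8  ⇒  r_B = 8 − 6 = 2

rB=2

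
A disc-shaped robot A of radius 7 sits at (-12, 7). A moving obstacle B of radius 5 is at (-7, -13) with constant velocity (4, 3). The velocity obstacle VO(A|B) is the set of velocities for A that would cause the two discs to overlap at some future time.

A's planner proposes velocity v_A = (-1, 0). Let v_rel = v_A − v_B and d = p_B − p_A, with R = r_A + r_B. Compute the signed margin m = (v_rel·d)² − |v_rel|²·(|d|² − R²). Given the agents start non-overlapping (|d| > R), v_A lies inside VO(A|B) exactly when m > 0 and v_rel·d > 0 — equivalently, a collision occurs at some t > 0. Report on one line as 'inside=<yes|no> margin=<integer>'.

d = (5, -20),  |d|² = 425;  R = 7+5 = 12,  c = 425−12² = 281
v_rel = (-5, -3),  |v_rel|² = 34;  v_rel·d = (-5)·(5) + (-3)·(-20) = 35
34·t² − 70·t + 281 = 0  ⇒  m = 35² − 34·281 = -8329
m = -8329 < 0,  v_rel·d = 35 > 0  ⇒  outside

inside=no margin=-8329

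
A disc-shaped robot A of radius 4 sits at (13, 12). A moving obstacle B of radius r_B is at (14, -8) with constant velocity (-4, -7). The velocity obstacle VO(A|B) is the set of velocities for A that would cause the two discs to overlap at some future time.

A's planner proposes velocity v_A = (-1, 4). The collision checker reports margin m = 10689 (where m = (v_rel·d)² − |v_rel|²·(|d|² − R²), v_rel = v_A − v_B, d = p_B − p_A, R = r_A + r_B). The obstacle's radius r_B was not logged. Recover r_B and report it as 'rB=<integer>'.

m = 10689
d = (1, -20);  v_rel = (3, 11),  |v_rel|² = 130
v_rel×d = (3)·(-20) − (11)·(1) = -71
since m = R²·130 − (-71)²:  R² = (5041 + 10689) / 130 = 121
R = √121 = 11  ⇒  r_B = 11 − 4 = 7

rB=7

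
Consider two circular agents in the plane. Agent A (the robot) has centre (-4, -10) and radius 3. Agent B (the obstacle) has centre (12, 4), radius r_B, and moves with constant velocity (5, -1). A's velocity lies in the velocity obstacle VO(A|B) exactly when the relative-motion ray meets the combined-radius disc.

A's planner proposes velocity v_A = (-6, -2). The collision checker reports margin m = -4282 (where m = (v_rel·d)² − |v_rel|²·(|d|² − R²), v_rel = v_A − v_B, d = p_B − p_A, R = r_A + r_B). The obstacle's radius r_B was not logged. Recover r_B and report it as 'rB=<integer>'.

m = -4282
d = (16, 14);  v_rel = (-11, -1),  |v_rel|² = 122
v_rel×d = (-11)·(14) − (-1)·(16) = -138
since m = R²·122 − (-138)²:  R² = (19044 + -4282) / 122 = 121
R = √121 = 11  ⇒  r_B = 11 − 3 = 8

rB=8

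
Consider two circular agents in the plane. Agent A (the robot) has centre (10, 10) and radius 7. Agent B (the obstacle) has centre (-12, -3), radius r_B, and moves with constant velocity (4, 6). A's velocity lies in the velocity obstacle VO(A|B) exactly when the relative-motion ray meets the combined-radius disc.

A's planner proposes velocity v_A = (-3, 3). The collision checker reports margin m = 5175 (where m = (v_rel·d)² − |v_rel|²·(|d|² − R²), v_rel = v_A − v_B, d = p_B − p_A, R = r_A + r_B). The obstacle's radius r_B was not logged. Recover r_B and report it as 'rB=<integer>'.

m = 5175
d = (-22, -13);  v_rel = (-7, -3),  |v_rel|² = 58
v_rel×d = (-7)·(-13) − (-3)·(-22) = 25
since m = R²·58 − 25²:  R² = (625 + 5175) / 58 = 100
R = √100 = 10  ⇒  r_B = 10 − 7 = 3

rB=3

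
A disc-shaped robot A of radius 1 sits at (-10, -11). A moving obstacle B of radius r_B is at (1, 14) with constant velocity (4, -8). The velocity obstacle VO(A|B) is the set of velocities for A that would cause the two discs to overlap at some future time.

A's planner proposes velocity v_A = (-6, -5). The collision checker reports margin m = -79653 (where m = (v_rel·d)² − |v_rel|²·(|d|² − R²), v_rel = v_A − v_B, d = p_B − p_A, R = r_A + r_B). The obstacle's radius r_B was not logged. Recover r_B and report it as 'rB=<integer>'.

m = -79653
d = (11, 25);  v_rel = (-10, 3),  |v_rel|² = 109
v_rel×d = (-10)·(25) − (3)·(11) = -283
since m = R²·109 − (-283)²:  R² = (80089 + -79653) / 109 = 4
R = √4 = 2  ⇒  r_B = 2 − 1 = 1

rB=1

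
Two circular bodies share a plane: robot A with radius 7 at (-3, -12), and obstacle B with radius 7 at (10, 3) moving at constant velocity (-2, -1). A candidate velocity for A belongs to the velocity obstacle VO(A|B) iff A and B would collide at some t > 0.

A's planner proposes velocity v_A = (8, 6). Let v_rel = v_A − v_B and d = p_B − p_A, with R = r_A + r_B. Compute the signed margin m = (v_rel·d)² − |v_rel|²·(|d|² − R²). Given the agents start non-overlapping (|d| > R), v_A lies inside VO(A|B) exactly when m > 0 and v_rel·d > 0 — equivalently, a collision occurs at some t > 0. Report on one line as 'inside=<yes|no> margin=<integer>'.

d = (13, 15),  |d|² = 394;  R = 7+7 = 14,  c = 394−14² = 198
v_rel = (10, 7),  |v_rel|² = 149;  v_rel·d = (10)·(13) + (7)·(15) = 235
149·t² − 470·t + 198 = 0  ⇒  m = 235² − 149·198 = 25723
m = 25723 > 0,  v_rel·d = 235 > 0  ⇒  inside

inside=yes margin=25723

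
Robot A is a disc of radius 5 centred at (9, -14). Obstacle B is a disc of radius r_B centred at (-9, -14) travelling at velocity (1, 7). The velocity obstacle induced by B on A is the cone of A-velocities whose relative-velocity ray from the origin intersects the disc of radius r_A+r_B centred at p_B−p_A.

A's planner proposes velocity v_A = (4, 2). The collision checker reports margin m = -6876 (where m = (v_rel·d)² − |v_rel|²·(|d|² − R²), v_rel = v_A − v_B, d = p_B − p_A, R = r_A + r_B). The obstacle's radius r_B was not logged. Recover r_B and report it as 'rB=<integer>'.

m = -6876
d = (-18, 0);  v_rel = (3, -5),  |v_rel|² = 34
v_rel×d = (3)·(0) − (-5)·(-18) = -90
since m = R²·34 − (-90)²:  R² = (8100 + -6876) / 34 = 36
R = √36 = 6  ⇒  r_B = 6 − 5 = 1

rB=1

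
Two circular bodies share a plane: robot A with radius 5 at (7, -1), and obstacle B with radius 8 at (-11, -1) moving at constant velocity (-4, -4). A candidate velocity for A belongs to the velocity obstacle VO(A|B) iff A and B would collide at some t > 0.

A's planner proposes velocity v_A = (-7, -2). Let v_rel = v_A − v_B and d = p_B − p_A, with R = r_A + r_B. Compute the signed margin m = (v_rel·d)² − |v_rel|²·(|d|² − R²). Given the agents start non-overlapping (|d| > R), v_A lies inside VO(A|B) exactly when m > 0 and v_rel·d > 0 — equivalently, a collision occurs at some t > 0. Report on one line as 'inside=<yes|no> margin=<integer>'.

d = (-18, 0),  |d|² = 324;  R = 5+8 = 13,  c = 324−13² = 155
v_rel = (-3, 2),  |v_rel|² = 13;  v_rel·d = (-3)·(-18) + (2)·(0) = 54
13·t² − 108·t + 155 = 0  ⇒  m = 54² − 13·155 = 901
m = 901 > 0,  v_rel·d = 54 > 0  ⇒  inside

inside=yes margin=901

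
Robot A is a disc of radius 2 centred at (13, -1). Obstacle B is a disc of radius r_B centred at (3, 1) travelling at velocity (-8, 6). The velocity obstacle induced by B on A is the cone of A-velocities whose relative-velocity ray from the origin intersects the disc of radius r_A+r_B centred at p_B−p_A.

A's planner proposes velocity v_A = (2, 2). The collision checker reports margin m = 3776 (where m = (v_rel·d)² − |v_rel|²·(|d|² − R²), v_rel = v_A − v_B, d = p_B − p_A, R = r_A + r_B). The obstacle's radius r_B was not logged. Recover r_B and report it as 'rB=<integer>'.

m = 3776
d = (-10, 2);  v_rel = (10, -4),  |v_rel|² = 116
v_rel×d = (10)·(2) − (-4)·(-10) = -20
since m = R²·116 − (-20)²:  R² = (400 + 3776) / 116 = 36
R = √36 = 6  ⇒  r_B = 6 − 2 = 4

rB=4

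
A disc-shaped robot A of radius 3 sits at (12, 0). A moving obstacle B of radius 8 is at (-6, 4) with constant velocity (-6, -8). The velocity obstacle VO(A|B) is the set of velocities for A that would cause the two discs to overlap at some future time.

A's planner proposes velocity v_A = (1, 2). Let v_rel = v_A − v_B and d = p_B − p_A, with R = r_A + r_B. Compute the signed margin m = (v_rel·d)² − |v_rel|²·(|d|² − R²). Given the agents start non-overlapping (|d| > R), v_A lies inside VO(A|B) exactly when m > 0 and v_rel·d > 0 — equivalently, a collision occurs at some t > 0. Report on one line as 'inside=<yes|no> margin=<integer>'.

d = (-18, 4),  |d|² = 340;  R = 3+8 = 11,  c = 340−11² = 219
v_rel = (7, 10),  |v_rel|² = 149;  v_rel·d = (7)·(-18) + (10)·(4) = -86
149·t² + 172·t + 219 = 0  ⇒  m = (-86)² − 149·219 = -25235
m = -25235 < 0,  v_rel·d = -86 < 0  ⇒  outside

inside=no margin=-25235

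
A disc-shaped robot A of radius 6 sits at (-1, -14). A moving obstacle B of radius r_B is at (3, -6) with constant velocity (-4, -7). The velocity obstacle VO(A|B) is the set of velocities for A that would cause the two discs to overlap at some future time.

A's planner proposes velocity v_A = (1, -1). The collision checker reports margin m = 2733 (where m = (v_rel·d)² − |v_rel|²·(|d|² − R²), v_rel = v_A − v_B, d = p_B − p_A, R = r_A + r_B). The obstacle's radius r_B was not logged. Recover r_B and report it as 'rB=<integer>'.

m = 2733
d = (4, 8);  v_rel = (5, 6),  |v_rel|² = 61
v_rel×d = (5)·(8) − (6)·(4) = 16
since m = R²·61 − 16²:  R² = (256 + 2733) / 61 = 49
R = √49 = 7  ⇒  r_B = 7 − 6 = 1

rB=1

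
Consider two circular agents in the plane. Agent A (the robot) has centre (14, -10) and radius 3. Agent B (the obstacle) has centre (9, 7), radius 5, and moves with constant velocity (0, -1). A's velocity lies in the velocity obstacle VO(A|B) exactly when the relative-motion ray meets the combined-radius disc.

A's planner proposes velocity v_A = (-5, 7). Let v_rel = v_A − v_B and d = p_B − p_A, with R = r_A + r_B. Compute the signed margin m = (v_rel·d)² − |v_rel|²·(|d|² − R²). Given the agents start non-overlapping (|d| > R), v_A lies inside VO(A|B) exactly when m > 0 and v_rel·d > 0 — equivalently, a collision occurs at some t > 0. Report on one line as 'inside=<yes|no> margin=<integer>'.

d = (-5, 17),  |d|² = 314;  R = 3+5 = 8,  c = 314−8² = 250
v_rel = (-5, 8),  |v_rel|² = 89;  v_rel·d = (-5)·(-5) + (8)·(17) = 161
89·t² − 322·t + 250 = 0  ⇒  m = 161² − 89·250 = 3671
m = 3671 > 0,  v_rel·d = 161 > 0  ⇒  inside

inside=yes margin=3671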